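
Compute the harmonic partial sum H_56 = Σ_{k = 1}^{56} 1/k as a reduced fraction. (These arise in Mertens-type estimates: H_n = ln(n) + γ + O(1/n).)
H_56 = 252476961434436524654789/54749786241679275146400

Direct summation: H_56 = 1 + 1/2 + ... + 1/56. The least common denominator is lcm(1, ..., 56) = 164249358725037825439200; over this denominator the numerator is 164249358725037825439200 + 82124679362518912719600 + 54749786241679275146400 + 41062339681259456359800 + 32849871745007565087840 + 27374893120839637573200 + 23464194103576832205600 + 20531169840629728179900 + 18249928747226425048800 + 16424935872503782543920 + 14931759884094347767200 + 13687446560419818786600 + 12634566055772140418400 + 11732097051788416102800 + 10949957248335855029280 + 10265584920314864089950 + 9661726983825754437600 + 9124964373613212524400 + 8644703090791464496800 + 8212467936251891271960 + 7821398034525610735200 + 7465879942047173883600 + 7141276466305992410400 + 6843723280209909393300 + 6569974349001513017568 + 6317283027886070209200 + 6083309582408808349600 + 5866048525894208051400 + 5663770990518545704800 + 5474978624167927514640 + 5298366410485091143200 + 5132792460157432044975 + 4977253294698115922400 + 4830863491912877218800 + 4692838820715366441120 + 4562482186806606262200 + 4439171857433454741600 + 4322351545395732248400 + 4211522018590713472800 + 4106233968125945635980 + 4006081920122873791200 + 3910699017262805367600 + 3819752528489251754400 + 3732939971023586941800 + 3649985749445285009760 + 3570638233152996205200 + 3494667206915698413600 + 3421861640104954696650 + 3352027729082404600800 + 3284987174500756508784 + 3220575661275251479200 + 3158641513943035104600 + 3099044504245996706400 + 3041654791204404174800 + 2986351976818869553440 + 2933024262947104025700 = 757430884303309573964367, so H_56 = 757430884303309573964367/164249358725037825439200; reducing by gcd(757430884303309573964367, 164249358725037825439200) = 3 gives 252476961434436524654789/54749786241679275146400 ≈ 4.61147. (The PNT-adjacent estimate ln(56) + γ ≈ 4.60257 matches within O(1/n).)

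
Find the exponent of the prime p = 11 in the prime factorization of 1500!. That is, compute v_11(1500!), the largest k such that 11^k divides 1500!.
v_11(1500!) = 149

Legendre's formula: v_p(n!) = Σ_{k ≥ 1} ⌊n / p^k⌋. For p = 11, n = 1500, the terms are:
  ⌊1500/11^1⌋ = ⌊1500/11⌋ = 136
  ⌊1500/11^2⌋ = ⌊1500/121⌋ = 12
  ⌊1500/11^3⌋ = ⌊1500/1331⌋ = 1
(the next term ⌊1500/11^4⌋ = 0, terminating the sum). Summing: v_11(1500!) = 136 + 12 + 1 = 149.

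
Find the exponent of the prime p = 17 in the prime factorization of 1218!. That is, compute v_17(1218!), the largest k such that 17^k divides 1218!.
v_17(1218!) = 75

Legendre's formula: v_p(n!) = Σ_{k ≥ 1} ⌊n / p^k⌋. For p = 17, n = 1218, the terms are:
  ⌊1218/17^1⌋ = ⌊1218/17⌋ = 71
  ⌊1218/17^2⌋ = ⌊1218/289⌋ = 4
(the next term ⌊1218/17^3⌋ = 0, terminating the sum). Summing: v_17(1218!) = 71 + 4 = 75.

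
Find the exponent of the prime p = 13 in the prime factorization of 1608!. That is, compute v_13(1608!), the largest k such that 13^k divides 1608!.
v_13(1608!) = 132

Legendre's formula: v_p(n!) = Σ_{k ≥ 1} ⌊n / p^k⌋. For p = 13, n = 1608, the terms are:
  ⌊1608/13^1⌋ = ⌊1608/13⌋ = 123
  ⌊1608/13^2⌋ = ⌊1608/169⌋ = 9
(the next term ⌊1608/13^3⌋ = 0, terminating the sum). Summing: v_13(1608!) = 123 + 9 = 132.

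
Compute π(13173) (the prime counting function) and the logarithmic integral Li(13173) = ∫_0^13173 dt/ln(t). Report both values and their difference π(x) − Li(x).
π(13173) = 1567;  Li(13173) ≈ 1585.36;  π(x) − Li(x) ≈ -18.36.

Direct count of primes ≤ 13173 gives π(13173) = 1567. Numerical evaluation of the logarithmic integral gives Li(13173) ≈ 1585.36. The difference π(x) − Li(x) ≈ -18.36 is typically negative for small/moderate x (Li(x) overestimates), though Littlewood's theorem shows this sign changes infinitely often.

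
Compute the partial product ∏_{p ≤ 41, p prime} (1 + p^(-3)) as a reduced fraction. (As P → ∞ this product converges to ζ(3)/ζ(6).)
∏ = 19748514390846878817381777408/16714921165084221808965643495

The primes p ≤ 41 are [2, 3, 5, 7, 11, 13, 17, 19, 23, 29, 31, 37, 41]. For each, (1 + 1/p^3) = (p^3 + 1)/p^3. Multiplying these fractions over p ∈ [2, 3, 5, 7, 11, 13, 17, 19, 23, 29, 31, 37, 41] gives 19748514390846878817381777408/16714921165084221808965643495. (In the limit P → ∞ this tends to ζ(3)/ζ(6).)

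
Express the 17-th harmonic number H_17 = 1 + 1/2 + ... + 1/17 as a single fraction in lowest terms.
H_17 = 42142223/12252240

Direct summation: H_17 = 1 + 1/2 + ... + 1/17. The least common denominator is lcm(1, ..., 17) = 12252240; over this denominator the numerator is 12252240 + 6126120 + 4084080 + 3063060 + 2450448 + 2042040 + 1750320 + 1531530 + 1361360 + 1225224 + 1113840 + 1021020 + 942480 + 875160 + 816816 + 765765 + 720720 = 42142223, so H_17 = 42142223/12252240 (already in lowest terms) ≈ 3.43955. (The PNT-adjacent estimate ln(17) + γ ≈ 3.41043 matches within O(1/n).)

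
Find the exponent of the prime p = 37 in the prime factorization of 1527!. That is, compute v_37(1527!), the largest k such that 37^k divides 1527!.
v_37(1527!) = 42

Legendre's formula: v_p(n!) = Σ_{k ≥ 1} ⌊n / p^k⌋. For p = 37, n = 1527, the terms are:
  ⌊1527/37^1⌋ = ⌊1527/37⌋ = 41
  ⌊1527/37^2⌋ = ⌊1527/1369⌋ = 1
(the next term ⌊1527/37^3⌋ = 0, terminating the sum). Summing: v_37(1527!) = 41 + 1 = 42.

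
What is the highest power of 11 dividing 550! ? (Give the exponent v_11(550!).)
v_11(550!) = 54

Legendre's formula: v_p(n!) = Σ_{k ≥ 1} ⌊n / p^k⌋. For p = 11, n = 550, the terms are:
  ⌊550/11^1⌋ = ⌊550/11⌋ = 50
  ⌊550/11^2⌋ = ⌊550/121⌋ = 4
(the next term ⌊550/11^3⌋ = 0, terminating the sum). Summing: v_11(550!) = 50 + 4 = 54.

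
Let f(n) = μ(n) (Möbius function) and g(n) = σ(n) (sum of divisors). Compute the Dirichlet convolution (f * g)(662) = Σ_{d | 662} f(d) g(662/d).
(μ * σ)(662) = 662

Divisors of 662: [1, 2, 331, 662]. For each d | 662:
  d = 1: μ(1) · σ(662/1) = 1 · 996 = 996
  d = 2: μ(2) · σ(662/2) = -1 · 332 = -332
  d = 331: μ(331) · σ(662/331) = -1 · 3 = -3
  d = 662: μ(662) · σ(662/662) = 1 · 1 = 1
Summing: (μ * σ)(662) = 996 + -332 + -3 + 1 = 662.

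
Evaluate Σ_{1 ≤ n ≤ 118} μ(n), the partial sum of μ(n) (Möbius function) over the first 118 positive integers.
Σ_{n ≤ 118} μ(n) = -4

Compute μ(n) for each 1 ≤ n ≤ 118: μ(1) = 1, μ(2) = -1, μ(3) = -1, μ(4) = 0, μ(5) = -1, μ(6) = 1, μ(7) = -1, μ(8) = 0, μ(9) = 0, μ(10) = 1, μ(11) = -1, μ(12) = 0, μ(13) = -1, μ(14) = 1, μ(15) = 1, μ(16) = 0, μ(17) = -1, μ(18) = 0, μ(19) = -1, μ(20) = 0, μ(21) = 1, μ(22) = 1, μ(23) = -1, μ(24) = 0, μ(25) = 0, μ(26) = 1, μ(27) = 0, μ(28) = 0, μ(29) = -1, μ(30) = -1, μ(31) = -1, μ(32) = 0, μ(33) = 1, μ(34) = 1, μ(35) = 1, μ(36) = 0, μ(37) = -1, μ(38) = 1, μ(39) = 1, μ(40) = 0, μ(41) = -1, μ(42) = -1, μ(43) = -1, μ(44) = 0, μ(45) = 0, μ(46) = 1, μ(47) = -1, μ(48) = 0, μ(49) = 0, μ(50) = 0, μ(51) = 1, μ(52) = 0, μ(53) = -1, μ(54) = 0, μ(55) = 1, μ(56) = 0, μ(57) = 1, μ(58) = 1, μ(59) = -1, μ(60) = 0, μ(61) = -1, μ(62) = 1, μ(63) = 0, μ(64) = 0, μ(65) = 1, μ(66) = -1, μ(67) = -1, μ(68) = 0, μ(69) = 1, μ(70) = -1, μ(71) = -1, μ(72) = 0, μ(73) = -1, μ(74) = 1, μ(75) = 0, μ(76) = 0, μ(77) = 1, μ(78) = -1, μ(79) = -1, μ(80) = 0, μ(81) = 0, μ(82) = 1, μ(83) = -1, μ(84) = 0, μ(85) = 1, μ(86) = 1, μ(87) = 1, μ(88) = 0, μ(89) = -1, μ(90) = 0, μ(91) = 1, μ(92) = 0, μ(93) = 1, μ(94) = 1, μ(95) = 1, μ(96) = 0, μ(97) = -1, μ(98) = 0, μ(99) = 0, μ(100) = 0, μ(101) = -1, μ(102) = -1, μ(103) = -1, μ(104) = 0, μ(105) = -1, μ(106) = 1, μ(107) = -1, μ(108) = 0, μ(109) = -1, μ(110) = -1, μ(111) = 1, μ(112) = 0, μ(113) = -1, μ(114) = -1, μ(115) = 1, μ(116) = 0, μ(117) = 0, μ(118) = 1. Summing all 118 values: -4. (Mertens function M(x) = Σ_{n ≤ x} μ(n); on average M(x) should be small (PNT ⟺ M(x) = o(x)).)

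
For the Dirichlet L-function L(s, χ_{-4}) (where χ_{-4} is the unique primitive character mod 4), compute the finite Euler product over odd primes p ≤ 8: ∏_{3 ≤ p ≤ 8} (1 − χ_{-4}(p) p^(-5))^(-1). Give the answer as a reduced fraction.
∏ = 12762815625/12811998848

The odd primes p ≤ 8 are [3, 5, 7]. For each, χ(p) = 1 if p ≡ 1 mod 4, χ(p) = −1 if p ≡ 3 mod 4. Taking (1 − χ(p)/p^5)^(-1) = p^5/(p^5 − χ(p)): (1 − (-1)/3^5)^(-1) · (1 − (1)/5^5)^(-1) · (1 − (-1)/7^5)^(-1) = 12762815625/12811998848.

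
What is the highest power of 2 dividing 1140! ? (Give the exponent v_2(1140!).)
v_2(1140!) = 1135

Legendre's formula: v_p(n!) = Σ_{k ≥ 1} ⌊n / p^k⌋. For p = 2, n = 1140, the terms are:
  ⌊1140/2^1⌋ = ⌊1140/2⌋ = 570
  ⌊1140/2^2⌋ = ⌊1140/4⌋ = 285
  ⌊1140/2^3⌋ = ⌊1140/8⌋ = 142
  ⌊1140/2^4⌋ = ⌊1140/16⌋ = 71
  ⌊1140/2^5⌋ = ⌊1140/32⌋ = 35
  ⌊1140/2^6⌋ = ⌊1140/64⌋ = 17
  ⌊1140/2^7⌋ = ⌊1140/128⌋ = 8
  ⌊1140/2^8⌋ = ⌊1140/256⌋ = 4
  ⌊1140/2^9⌋ = ⌊1140/512⌋ = 2
  ⌊1140/2^10⌋ = ⌊1140/1024⌋ = 1
(the next term ⌊1140/2^11⌋ = 0, terminating the sum). Summing: v_2(1140!) = 570 + 285 + 142 + 71 + 35 + 17 + 8 + 4 + 2 + 1 = 1135.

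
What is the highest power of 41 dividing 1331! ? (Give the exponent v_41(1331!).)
v_41(1331!) = 32

Legendre's formula: v_p(n!) = Σ_{k ≥ 1} ⌊n / p^k⌋. For p = 41, n = 1331, the terms are:
  ⌊1331/41^1⌋ = ⌊1331/41⌋ = 32
(the next term ⌊1331/41^2⌋ = 0, terminating the sum). Summing: v_41(1331!) = 32 = 32.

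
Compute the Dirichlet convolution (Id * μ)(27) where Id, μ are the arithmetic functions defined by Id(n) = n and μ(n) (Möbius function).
(Id * μ)(27) = 18

Divisors of 27: [1, 3, 9, 27]. For each d | 27:
  d = 1: Id(1) · μ(27/1) = 1 · 0 = 0
  d = 3: Id(3) · μ(27/3) = 3 · 0 = 0
  d = 9: Id(9) · μ(27/9) = 9 · -1 = -9
  d = 27: Id(27) · μ(27/27) = 27 · 1 = 27
Summing: (Id * μ)(27) = 0 + 0 + -9 + 27 = 18.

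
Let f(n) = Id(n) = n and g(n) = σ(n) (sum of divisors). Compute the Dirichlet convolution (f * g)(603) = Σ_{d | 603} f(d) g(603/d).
(Id * σ)(603) = 4590

Divisors of 603: [1, 3, 9, 67, 201, 603]. For each d | 603:
  d = 1: Id(1) · σ(603/1) = 1 · 884 = 884
  d = 3: Id(3) · σ(603/3) = 3 · 272 = 816
  d = 9: Id(9) · σ(603/9) = 9 · 68 = 612
  d = 67: Id(67) · σ(603/67) = 67 · 13 = 871
  d = 201: Id(201) · σ(603/201) = 201 · 4 = 804
  d = 603: Id(603) · σ(603/603) = 603 · 1 = 603
Summing: (Id * σ)(603) = 884 + 816 + 612 + 871 + 804 + 603 = 4590.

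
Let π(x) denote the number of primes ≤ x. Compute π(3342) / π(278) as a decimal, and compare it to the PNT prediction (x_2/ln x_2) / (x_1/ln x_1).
π(3342)/π(278) = 470/59 ≈ 7.9661;  PNT prediction ≈ 8.3375.

π(278) = 59 and π(3342) = 470, so π(3342)/π(278) ≈ 7.9661. The PNT-predicted ratio is (3342/ln(3342)) / (278/ln(278)) ≈ 8.3375. The two agree to within a few percent, as expected.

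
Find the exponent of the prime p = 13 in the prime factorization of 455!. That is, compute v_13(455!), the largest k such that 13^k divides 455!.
v_13(455!) = 37

Legendre's formula: v_p(n!) = Σ_{k ≥ 1} ⌊n / p^k⌋. For p = 13, n = 455, the terms are:
  ⌊455/13^1⌋ = ⌊455/13⌋ = 35
  ⌊455/13^2⌋ = ⌊455/169⌋ = 2
(the next term ⌊455/13^3⌋ = 0, terminating the sum). Summing: v_13(455!) = 35 + 2 = 37.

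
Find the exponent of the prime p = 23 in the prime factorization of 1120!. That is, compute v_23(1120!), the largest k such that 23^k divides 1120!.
v_23(1120!) = 50

Legendre's formula: v_p(n!) = Σ_{k ≥ 1} ⌊n / p^k⌋. For p = 23, n = 1120, the terms are:
  ⌊1120/23^1⌋ = ⌊1120/23⌋ = 48
  ⌊1120/23^2⌋ = ⌊1120/529⌋ = 2
(the next term ⌊1120/23^3⌋ = 0, terminating the sum). Summing: v_23(1120!) = 48 + 2 = 50.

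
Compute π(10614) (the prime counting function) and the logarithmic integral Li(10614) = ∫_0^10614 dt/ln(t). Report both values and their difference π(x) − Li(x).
π(10614) = 1295;  Li(10614) ≈ 1312.58;  π(x) − Li(x) ≈ -17.58.

Direct count of primes ≤ 10614 gives π(10614) = 1295. Numerical evaluation of the logarithmic integral gives Li(10614) ≈ 1312.58. The difference π(x) − Li(x) ≈ -17.58 is typically negative for small/moderate x (Li(x) overestimates), though Littlewood's theorem shows this sign changes infinitely often.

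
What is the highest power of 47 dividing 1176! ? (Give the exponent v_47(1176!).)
v_47(1176!) = 25

Legendre's formula: v_p(n!) = Σ_{k ≥ 1} ⌊n / p^k⌋. For p = 47, n = 1176, the terms are:
  ⌊1176/47^1⌋ = ⌊1176/47⌋ = 25
(the next term ⌊1176/47^2⌋ = 0, terminating the sum). Summing: v_47(1176!) = 25 = 25.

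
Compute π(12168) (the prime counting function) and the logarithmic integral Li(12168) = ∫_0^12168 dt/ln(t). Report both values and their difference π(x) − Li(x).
π(12168) = 1457;  Li(12168) ≈ 1478.97;  π(x) − Li(x) ≈ -21.97.

Direct count of primes ≤ 12168 gives π(12168) = 1457. Numerical evaluation of the logarithmic integral gives Li(12168) ≈ 1478.97. The difference π(x) − Li(x) ≈ -21.97 is typically negative for small/moderate x (Li(x) overestimates), though Littlewood's theorem shows this sign changes infinitely often.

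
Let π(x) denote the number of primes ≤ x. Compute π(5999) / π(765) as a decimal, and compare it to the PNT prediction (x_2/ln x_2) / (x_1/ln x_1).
π(5999)/π(765) = 783/135 ≈ 5.8000;  PNT prediction ≈ 5.9854.

π(765) = 135 and π(5999) = 783, so π(5999)/π(765) ≈ 5.8000. The PNT-predicted ratio is (5999/ln(5999)) / (765/ln(765)) ≈ 5.9854. The two agree to within a few percent, as expected.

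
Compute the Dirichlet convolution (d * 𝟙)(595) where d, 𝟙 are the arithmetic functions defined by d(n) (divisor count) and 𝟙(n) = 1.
(d * 𝟙)(595) = 27

Divisors of 595: [1, 5, 7, 17, 35, 85, 119, 595]. For each d | 595:
  d = 1: d(1) · 𝟙(595/1) = 1 · 1 = 1
  d = 5: d(5) · 𝟙(595/5) = 2 · 1 = 2
  d = 7: d(7) · 𝟙(595/7) = 2 · 1 = 2
  d = 17: d(17) · 𝟙(595/17) = 2 · 1 = 2
  d = 35: d(35) · 𝟙(595/35) = 4 · 1 = 4
  d = 85: d(85) · 𝟙(595/85) = 4 · 1 = 4
  d = 119: d(119) · 𝟙(595/119) = 4 · 1 = 4
  d = 595: d(595) · 𝟙(595/595) = 8 · 1 = 8
Summing: (d * 𝟙)(595) = 1 + 2 + 2 + 2 + 4 + 4 + 4 + 8 = 27.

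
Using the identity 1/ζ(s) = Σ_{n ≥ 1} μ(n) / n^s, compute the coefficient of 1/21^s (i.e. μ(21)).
μ(21) = 1

Factor n = 21 = 3 · 7. μ(n) = 0 if any exponent ≥ 2 (not squarefree); otherwise μ(n) = (−1)^{ω(n)} where ω(n) is the number of distinct prime factors. Applying: μ(21) = 1.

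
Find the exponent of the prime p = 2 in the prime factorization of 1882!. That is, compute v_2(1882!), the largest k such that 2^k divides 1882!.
v_2(1882!) = 1875

Legendre's formula: v_p(n!) = Σ_{k ≥ 1} ⌊n / p^k⌋. For p = 2, n = 1882, the terms are:
  ⌊1882/2^1⌋ = ⌊1882/2⌋ = 941
  ⌊1882/2^2⌋ = ⌊1882/4⌋ = 470
  ⌊1882/2^3⌋ = ⌊1882/8⌋ = 235
  ⌊1882/2^4⌋ = ⌊1882/16⌋ = 117
  ⌊1882/2^5⌋ = ⌊1882/32⌋ = 58
  ⌊1882/2^6⌋ = ⌊1882/64⌋ = 29
  ⌊1882/2^7⌋ = ⌊1882/128⌋ = 14
  ⌊1882/2^8⌋ = ⌊1882/256⌋ = 7
  ⌊1882/2^9⌋ = ⌊1882/512⌋ = 3
  ⌊1882/2^10⌋ = ⌊1882/1024⌋ = 1
(the next term ⌊1882/2^11⌋ = 0, terminating the sum). Summing: v_2(1882!) = 941 + 470 + 235 + 117 + 58 + 29 + 14 + 7 + 3 + 1 = 1875.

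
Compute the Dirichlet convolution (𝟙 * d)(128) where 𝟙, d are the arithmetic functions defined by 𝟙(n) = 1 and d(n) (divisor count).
(𝟙 * d)(128) = 36

Divisors of 128: [1, 2, 4, 8, 16, 32, 64, 128]. For each d | 128:
  d = 1: 𝟙(1) · d(128/1) = 1 · 8 = 8
  d = 2: 𝟙(2) · d(128/2) = 1 · 7 = 7
  d = 4: 𝟙(4) · d(128/4) = 1 · 6 = 6
  d = 8: 𝟙(8) · d(128/8) = 1 · 5 = 5
  d = 16: 𝟙(16) · d(128/16) = 1 · 4 = 4
  d = 32: 𝟙(32) · d(128/32) = 1 · 3 = 3
  d = 64: 𝟙(64) · d(128/64) = 1 · 2 = 2
  d = 128: 𝟙(128) · d(128/128) = 1 · 1 = 1
Summing: (𝟙 * d)(128) = 8 + 7 + 6 + 5 + 4 + 3 + 2 + 1 = 36.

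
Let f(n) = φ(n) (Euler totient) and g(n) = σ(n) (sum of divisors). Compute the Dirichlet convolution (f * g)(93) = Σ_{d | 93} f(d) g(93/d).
(φ * σ)(93) = 372

Divisors of 93: [1, 3, 31, 93]. For each d | 93:
  d = 1: φ(1) · σ(93/1) = 1 · 128 = 128
  d = 3: φ(3) · σ(93/3) = 2 · 32 = 64
  d = 31: φ(31) · σ(93/31) = 30 · 4 = 120
  d = 93: φ(93) · σ(93/93) = 60 · 1 = 60
Summing: (φ * σ)(93) = 128 + 64 + 120 + 60 = 372.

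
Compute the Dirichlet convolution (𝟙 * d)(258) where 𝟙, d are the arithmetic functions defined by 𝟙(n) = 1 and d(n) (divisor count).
(𝟙 * d)(258) = 27

Divisors of 258: [1, 2, 3, 6, 43, 86, 129, 258]. For each d | 258:
  d = 1: 𝟙(1) · d(258/1) = 1 · 8 = 8
  d = 2: 𝟙(2) · d(258/2) = 1 · 4 = 4
  d = 3: 𝟙(3) · d(258/3) = 1 · 4 = 4
  d = 6: 𝟙(6) · d(258/6) = 1 · 2 = 2
  d = 43: 𝟙(43) · d(258/43) = 1 · 4 = 4
  d = 86: 𝟙(86) · d(258/86) = 1 · 2 = 2
  d = 129: 𝟙(129) · d(258/129) = 1 · 2 = 2
  d = 258: 𝟙(258) · d(258/258) = 1 · 1 = 1
Summing: (𝟙 * d)(258) = 8 + 4 + 4 + 2 + 4 + 2 + 2 + 1 = 27.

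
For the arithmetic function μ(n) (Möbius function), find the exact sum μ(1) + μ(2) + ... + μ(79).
Σ_{n ≤ 79} μ(n) = -4

Compute μ(n) for each 1 ≤ n ≤ 79: μ(1) = 1, μ(2) = -1, μ(3) = -1, μ(4) = 0, μ(5) = -1, μ(6) = 1, μ(7) = -1, μ(8) = 0, μ(9) = 0, μ(10) = 1, μ(11) = -1, μ(12) = 0, μ(13) = -1, μ(14) = 1, μ(15) = 1, μ(16) = 0, μ(17) = -1, μ(18) = 0, μ(19) = -1, μ(20) = 0, μ(21) = 1, μ(22) = 1, μ(23) = -1, μ(24) = 0, μ(25) = 0, μ(26) = 1, μ(27) = 0, μ(28) = 0, μ(29) = -1, μ(30) = -1, μ(31) = -1, μ(32) = 0, μ(33) = 1, μ(34) = 1, μ(35) = 1, μ(36) = 0, μ(37) = -1, μ(38) = 1, μ(39) = 1, μ(40) = 0, μ(41) = -1, μ(42) = -1, μ(43) = -1, μ(44) = 0, μ(45) = 0, μ(46) = 1, μ(47) = -1, μ(48) = 0, μ(49) = 0, μ(50) = 0, μ(51) = 1, μ(52) = 0, μ(53) = -1, μ(54) = 0, μ(55) = 1, μ(56) = 0, μ(57) = 1, μ(58) = 1, μ(59) = -1, μ(60) = 0, μ(61) = -1, μ(62) = 1, μ(63) = 0, μ(64) = 0, μ(65) = 1, μ(66) = -1, μ(67) = -1, μ(68) = 0, μ(69) = 1, μ(70) = -1, μ(71) = -1, μ(72) = 0, μ(73) = -1, μ(74) = 1, μ(75) = 0, μ(76) = 0, μ(77) = 1, μ(78) = -1, μ(79) = -1. Summing all 79 values: -4. (Mertens function M(x) = Σ_{n ≤ x} μ(n); on average M(x) should be small (PNT ⟺ M(x) = o(x)).)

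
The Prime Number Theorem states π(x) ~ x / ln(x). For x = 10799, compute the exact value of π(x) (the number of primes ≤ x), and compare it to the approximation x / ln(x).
π(10799) = 1315;  x/ln(x) ≈ 1162.78;  relative error ≈ 11.58%.

Directly count primes up to 10799: π(10799) = 1315. The PNT approximation gives 10799/ln(10799) ≈ 10799/9.28721 ≈ 1162.78. Relative error (π(x) − x/ln(x)) / π(x) ≈ 11.58%; the approximation is known to undercount slightly (Li(x) is a better estimate).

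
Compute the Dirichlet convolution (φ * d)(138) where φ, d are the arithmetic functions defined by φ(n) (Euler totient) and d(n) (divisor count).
(φ * d)(138) = 288

Divisors of 138: [1, 2, 3, 6, 23, 46, 69, 138]. For each d | 138:
  d = 1: φ(1) · d(138/1) = 1 · 8 = 8
  d = 2: φ(2) · d(138/2) = 1 · 4 = 4
  d = 3: φ(3) · d(138/3) = 2 · 4 = 8
  d = 6: φ(6) · d(138/6) = 2 · 2 = 4
  d = 23: φ(23) · d(138/23) = 22 · 4 = 88
  d = 46: φ(46) · d(138/46) = 22 · 2 = 44
  d = 69: φ(69) · d(138/69) = 44 · 2 = 88
  d = 138: φ(138) · d(138/138) = 44 · 1 = 44
Summing: (φ * d)(138) = 8 + 4 + 8 + 4 + 88 + 44 + 88 + 44 = 288.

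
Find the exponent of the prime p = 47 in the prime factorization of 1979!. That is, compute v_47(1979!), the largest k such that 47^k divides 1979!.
v_47(1979!) = 42

Legendre's formula: v_p(n!) = Σ_{k ≥ 1} ⌊n / p^k⌋. For p = 47, n = 1979, the terms are:
  ⌊1979/47^1⌋ = ⌊1979/47⌋ = 42
(the next term ⌊1979/47^2⌋ = 0, terminating the sum). Summing: v_47(1979!) = 42 = 42.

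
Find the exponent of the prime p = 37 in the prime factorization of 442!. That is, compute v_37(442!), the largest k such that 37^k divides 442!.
v_37(442!) = 11

Legendre's formula: v_p(n!) = Σ_{k ≥ 1} ⌊n / p^k⌋. For p = 37, n = 442, the terms are:
  ⌊442/37^1⌋ = ⌊442/37⌋ = 11
(the next term ⌊442/37^2⌋ = 0, terminating the sum). Summing: v_37(442!) = 11 = 11.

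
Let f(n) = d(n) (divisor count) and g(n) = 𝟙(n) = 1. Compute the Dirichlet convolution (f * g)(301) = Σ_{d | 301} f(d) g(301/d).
(d * 𝟙)(301) = 9

Divisors of 301: [1, 7, 43, 301]. For each d | 301:
  d = 1: d(1) · 𝟙(301/1) = 1 · 1 = 1
  d = 7: d(7) · 𝟙(301/7) = 2 · 1 = 2
  d = 43: d(43) · 𝟙(301/43) = 2 · 1 = 2
  d = 301: d(301) · 𝟙(301/301) = 4 · 1 = 4
Summing: (d * 𝟙)(301) = 1 + 2 + 2 + 4 = 9.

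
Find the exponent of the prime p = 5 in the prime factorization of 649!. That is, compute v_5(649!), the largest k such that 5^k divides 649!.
v_5(649!) = 160

Legendre's formula: v_p(n!) = Σ_{k ≥ 1} ⌊n / p^k⌋. For p = 5, n = 649, the terms are:
  ⌊649/5^1⌋ = ⌊649/5⌋ = 129
  ⌊649/5^2⌋ = ⌊649/25⌋ = 25
  ⌊649/5^3⌋ = ⌊649/125⌋ = 5
  ⌊649/5^4⌋ = ⌊649/625⌋ = 1
(the next term ⌊649/5^5⌋ = 0, terminating the sum). Summing: v_5(649!) = 129 + 25 + 5 + 1 = 160.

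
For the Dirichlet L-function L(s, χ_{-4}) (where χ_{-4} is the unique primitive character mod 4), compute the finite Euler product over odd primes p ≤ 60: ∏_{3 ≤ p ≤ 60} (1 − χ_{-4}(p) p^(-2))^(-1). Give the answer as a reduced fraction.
∏ = 21166213940439075800336462671/23105733135420641771520000000

The odd primes p ≤ 60 are [3, 5, 7, 11, 13, 17, 19, 23, 29, 31, 37, 41, 43, 47, 53, 59]. For each, χ(p) = 1 if p ≡ 1 mod 4, χ(p) = −1 if p ≡ 3 mod 4. Taking (1 − χ(p)/p^2)^(-1) = p^2/(p^2 − χ(p)): (1 − (-1)/3^2)^(-1) · (1 − (1)/5^2)^(-1) · (1 − (-1)/7^2)^(-1) · (1 − (-1)/11^2)^(-1) · (1 − (1)/13^2)^(-1) · (1 − (1)/17^2)^(-1) · (1 − (-1)/19^2)^(-1) · (1 − (-1)/23^2)^(-1) · (1 − (1)/29^2)^(-1) · (1 − (-1)/31^2)^(-1) · (1 − (1)/37^2)^(-1) · (1 − (1)/41^2)^(-1) · (1 − (-1)/43^2)^(-1) · (1 − (-1)/47^2)^(-1) · (1 − (1)/53^2)^(-1) · (1 − (-1)/59^2)^(-1) = 21166213940439075800336462671/23105733135420641771520000000.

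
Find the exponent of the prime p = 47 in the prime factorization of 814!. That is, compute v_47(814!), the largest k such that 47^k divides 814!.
v_47(814!) = 17

Legendre's formula: v_p(n!) = Σ_{k ≥ 1} ⌊n / p^k⌋. For p = 47, n = 814, the terms are:
  ⌊814/47^1⌋ = ⌊814/47⌋ = 17
(the next term ⌊814/47^2⌋ = 0, terminating the sum). Summing: v_47(814!) = 17 = 17.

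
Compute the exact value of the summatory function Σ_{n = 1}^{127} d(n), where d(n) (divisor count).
Σ_{n ≤ 127} d(n) = 637

Compute d(n) for each 1 ≤ n ≤ 127: d(1) = 1, d(2) = 2, d(3) = 2, d(4) = 3, d(5) = 2, d(6) = 4, d(7) = 2, d(8) = 4, d(9) = 3, d(10) = 4, d(11) = 2, d(12) = 6, d(13) = 2, d(14) = 4, d(15) = 4, d(16) = 5, d(17) = 2, d(18) = 6, d(19) = 2, d(20) = 6, d(21) = 4, d(22) = 4, d(23) = 2, d(24) = 8, d(25) = 3, d(26) = 4, d(27) = 4, d(28) = 6, d(29) = 2, d(30) = 8, d(31) = 2, d(32) = 6, d(33) = 4, d(34) = 4, d(35) = 4, d(36) = 9, d(37) = 2, d(38) = 4, d(39) = 4, d(40) = 8, d(41) = 2, d(42) = 8, d(43) = 2, d(44) = 6, d(45) = 6, d(46) = 4, d(47) = 2, d(48) = 10, d(49) = 3, d(50) = 6, d(51) = 4, d(52) = 6, d(53) = 2, d(54) = 8, d(55) = 4, d(56) = 8, d(57) = 4, d(58) = 4, d(59) = 2, d(60) = 12, d(61) = 2, d(62) = 4, d(63) = 6, d(64) = 7, d(65) = 4, d(66) = 8, d(67) = 2, d(68) = 6, d(69) = 4, d(70) = 8, d(71) = 2, d(72) = 12, d(73) = 2, d(74) = 4, d(75) = 6, d(76) = 6, d(77) = 4, d(78) = 8, d(79) = 2, d(80) = 10, d(81) = 5, d(82) = 4, d(83) = 2, d(84) = 12, d(85) = 4, d(86) = 4, d(87) = 4, d(88) = 8, d(89) = 2, d(90) = 12, d(91) = 4, d(92) = 6, d(93) = 4, d(94) = 4, d(95) = 4, d(96) = 12, d(97) = 2, d(98) = 6, d(99) = 6, d(100) = 9, d(101) = 2, d(102) = 8, d(103) = 2, d(104) = 8, d(105) = 8, d(106) = 4, d(107) = 2, d(108) = 12, d(109) = 2, d(110) = 8, d(111) = 4, d(112) = 10, d(113) = 2, d(114) = 8, d(115) = 4, d(116) = 6, d(117) = 6, d(118) = 4, d(119) = 4, d(120) = 16, d(121) = 3, d(122) = 4, d(123) = 4, d(124) = 6, d(125) = 4, d(126) = 12, d(127) = 2. Summing all 127 values: 637. (Dirichlet's divisor formula: Σ_{n ≤ x} d(n) = x ln(x) + (2γ − 1) x + O(√x). For x = 127, the asymptotic estimate is ≈ 634.82.)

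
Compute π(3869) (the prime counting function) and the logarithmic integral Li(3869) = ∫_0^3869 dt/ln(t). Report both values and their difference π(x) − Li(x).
π(3869) = 536;  Li(3869) ≈ 549.54;  π(x) − Li(x) ≈ -13.54.

Direct count of primes ≤ 3869 gives π(3869) = 536. Numerical evaluation of the logarithmic integral gives Li(3869) ≈ 549.54. The difference π(x) − Li(x) ≈ -13.54 is typically negative for small/moderate x (Li(x) overestimates), though Littlewood's theorem shows this sign changes infinitely often.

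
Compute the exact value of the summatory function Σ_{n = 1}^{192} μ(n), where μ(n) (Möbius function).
Σ_{n ≤ 192} μ(n) = -5

Compute μ(n) for each 1 ≤ n ≤ 192: μ(1) = 1, μ(2) = -1, μ(3) = -1, μ(4) = 0, μ(5) = -1, μ(6) = 1, μ(7) = -1, μ(8) = 0, μ(9) = 0, μ(10) = 1, μ(11) = -1, μ(12) = 0, μ(13) = -1, μ(14) = 1, μ(15) = 1, μ(16) = 0, μ(17) = -1, μ(18) = 0, μ(19) = -1, μ(20) = 0, μ(21) = 1, μ(22) = 1, μ(23) = -1, μ(24) = 0, μ(25) = 0, μ(26) = 1, μ(27) = 0, μ(28) = 0, μ(29) = -1, μ(30) = -1, μ(31) = -1, μ(32) = 0, μ(33) = 1, μ(34) = 1, μ(35) = 1, μ(36) = 0, μ(37) = -1, μ(38) = 1, μ(39) = 1, μ(40) = 0, μ(41) = -1, μ(42) = -1, μ(43) = -1, μ(44) = 0, μ(45) = 0, μ(46) = 1, μ(47) = -1, μ(48) = 0, μ(49) = 0, μ(50) = 0, μ(51) = 1, μ(52) = 0, μ(53) = -1, μ(54) = 0, μ(55) = 1, μ(56) = 0, μ(57) = 1, μ(58) = 1, μ(59) = -1, μ(60) = 0, μ(61) = -1, μ(62) = 1, μ(63) = 0, μ(64) = 0, μ(65) = 1, μ(66) = -1, μ(67) = -1, μ(68) = 0, μ(69) = 1, μ(70) = -1, μ(71) = -1, μ(72) = 0, μ(73) = -1, μ(74) = 1, μ(75) = 0, μ(76) = 0, μ(77) = 1, μ(78) = -1, μ(79) = -1, μ(80) = 0, μ(81) = 0, μ(82) = 1, μ(83) = -1, μ(84) = 0, μ(85) = 1, μ(86) = 1, μ(87) = 1, μ(88) = 0, μ(89) = -1, μ(90) = 0, μ(91) = 1, μ(92) = 0, μ(93) = 1, μ(94) = 1, μ(95) = 1, μ(96) = 0, μ(97) = -1, μ(98) = 0, μ(99) = 0, μ(100) = 0, μ(101) = -1, μ(102) = -1, μ(103) = -1, μ(104) = 0, μ(105) = -1, μ(106) = 1, μ(107) = -1, μ(108) = 0, μ(109) = -1, μ(110) = -1, μ(111) = 1, μ(112) = 0, μ(113) = -1, μ(114) = -1, μ(115) = 1, μ(116) = 0, μ(117) = 0, μ(118) = 1, μ(119) = 1, μ(120) = 0, μ(121) = 0, μ(122) = 1, μ(123) = 1, μ(124) = 0, μ(125) = 0, μ(126) = 0, μ(127) = -1, μ(128) = 0, μ(129) = 1, μ(130) = -1, μ(131) = -1, μ(132) = 0, μ(133) = 1, μ(134) = 1, μ(135) = 0, μ(136) = 0, μ(137) = -1, μ(138) = -1, μ(139) = -1, μ(140) = 0, μ(141) = 1, μ(142) = 1, μ(143) = 1, μ(144) = 0, μ(145) = 1, μ(146) = 1, μ(147) = 0, μ(148) = 0, μ(149) = -1, μ(150) = 0, μ(151) = -1, μ(152) = 0, μ(153) = 0, μ(154) = -1, μ(155) = 1, μ(156) = 0, μ(157) = -1, μ(158) = 1, μ(159) = 1, μ(160) = 0, μ(161) = 1, μ(162) = 0, μ(163) = -1, μ(164) = 0, μ(165) = -1, μ(166) = 1, μ(167) = -1, μ(168) = 0, μ(169) = 0, μ(170) = -1, μ(171) = 0, μ(172) = 0, μ(173) = -1, μ(174) = -1, μ(175) = 0, μ(176) = 0, μ(177) = 1, μ(178) = 1, μ(179) = -1, μ(180) = 0, μ(181) = -1, μ(182) = -1, μ(183) = 1, μ(184) = 0, μ(185) = 1, μ(186) = -1, μ(187) = 1, μ(188) = 0, μ(189) = 0, μ(190) = -1, μ(191) = -1, μ(192) = 0. Summing all 192 values: -5. (Mertens function M(x) = Σ_{n ≤ x} μ(n); on average M(x) should be small (PNT ⟺ M(x) = o(x)).)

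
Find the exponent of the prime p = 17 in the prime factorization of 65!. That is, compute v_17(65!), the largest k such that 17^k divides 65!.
v_17(65!) = 3

Legendre's formula: v_p(n!) = Σ_{k ≥ 1} ⌊n / p^k⌋. For p = 17, n = 65, the terms are:
  ⌊65/17^1⌋ = ⌊65/17⌋ = 3
(the next term ⌊65/17^2⌋ = 0, terminating the sum). Summing: v_17(65!) = 3 = 3.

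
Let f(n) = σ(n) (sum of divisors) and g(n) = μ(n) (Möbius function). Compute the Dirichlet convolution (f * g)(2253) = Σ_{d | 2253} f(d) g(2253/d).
(σ * μ)(2253) = 2253

Divisors of 2253: [1, 3, 751, 2253]. For each d | 2253:
  d = 1: σ(1) · μ(2253/1) = 1 · 1 = 1
  d = 3: σ(3) · μ(2253/3) = 4 · -1 = -4
  d = 751: σ(751) · μ(2253/751) = 752 · -1 = -752
  d = 2253: σ(2253) · μ(2253/2253) = 3008 · 1 = 3008
Summing: (σ * μ)(2253) = 1 + -4 + -752 + 3008 = 2253.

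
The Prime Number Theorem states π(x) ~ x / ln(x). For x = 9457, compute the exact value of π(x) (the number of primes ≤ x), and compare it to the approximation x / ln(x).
π(9457) = 1170;  x/ln(x) ≈ 1033.04;  relative error ≈ 11.71%.

Directly count primes up to 9457: π(9457) = 1170. The PNT approximation gives 9457/ln(9457) ≈ 9457/9.15451 ≈ 1033.04. Relative error (π(x) − x/ln(x)) / π(x) ≈ 11.71%; the approximation is known to undercount slightly (Li(x) is a better estimate).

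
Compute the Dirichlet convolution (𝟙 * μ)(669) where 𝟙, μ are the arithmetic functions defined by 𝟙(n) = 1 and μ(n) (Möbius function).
(𝟙 * μ)(669) = 0

Divisors of 669: [1, 3, 223, 669]. For each d | 669:
  d = 1: 𝟙(1) · μ(669/1) = 1 · 1 = 1
  d = 3: 𝟙(3) · μ(669/3) = 1 · -1 = -1
  d = 223: 𝟙(223) · μ(669/223) = 1 · -1 = -1
  d = 669: 𝟙(669) · μ(669/669) = 1 · 1 = 1
Summing: (𝟙 * μ)(669) = 1 + -1 + -1 + 1 = 0.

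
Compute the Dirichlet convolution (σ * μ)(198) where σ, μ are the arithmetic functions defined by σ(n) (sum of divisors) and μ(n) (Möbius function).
(σ * μ)(198) = 198

Divisors of 198: [1, 2, 3, 6, 9, 11, 18, 22, 33, 66, 99, 198]. For each d | 198:
  d = 1: σ(1) · μ(198/1) = 1 · 0 = 0
  d = 2: σ(2) · μ(198/2) = 3 · 0 = 0
  d = 3: σ(3) · μ(198/3) = 4 · -1 = -4
  d = 6: σ(6) · μ(198/6) = 12 · 1 = 12
  d = 9: σ(9) · μ(198/9) = 13 · 1 = 13
  d = 11: σ(11) · μ(198/11) = 12 · 0 = 0
  d = 18: σ(18) · μ(198/18) = 39 · -1 = -39
  d = 22: σ(22) · μ(198/22) = 36 · 0 = 0
  d = 33: σ(33) · μ(198/33) = 48 · 1 = 48
  d = 66: σ(66) · μ(198/66) = 144 · -1 = -144
  d = 99: σ(99) · μ(198/99) = 156 · -1 = -156
  d = 198: σ(198) · μ(198/198) = 468 · 1 = 468
Summing: (σ * μ)(198) = 0 + 0 + -4 + 12 + 13 + 0 + -39 + 0 + 48 + -144 + -156 + 468 = 198.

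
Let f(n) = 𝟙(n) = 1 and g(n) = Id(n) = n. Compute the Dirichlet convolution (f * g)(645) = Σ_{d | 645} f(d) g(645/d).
(𝟙 * Id)(645) = 1056

Divisors of 645: [1, 3, 5, 15, 43, 129, 215, 645]. For each d | 645:
  d = 1: 𝟙(1) · Id(645/1) = 1 · 645 = 645
  d = 3: 𝟙(3) · Id(645/3) = 1 · 215 = 215
  d = 5: 𝟙(5) · Id(645/5) = 1 · 129 = 129
  d = 15: 𝟙(15) · Id(645/15) = 1 · 43 = 43
  d = 43: 𝟙(43) · Id(645/43) = 1 · 15 = 15
  d = 129: 𝟙(129) · Id(645/129) = 1 · 5 = 5
  d = 215: 𝟙(215) · Id(645/215) = 1 · 3 = 3
  d = 645: 𝟙(645) · Id(645/645) = 1 · 1 = 1
Summing: (𝟙 * Id)(645) = 645 + 215 + 129 + 43 + 15 + 5 + 3 + 1 = 1056.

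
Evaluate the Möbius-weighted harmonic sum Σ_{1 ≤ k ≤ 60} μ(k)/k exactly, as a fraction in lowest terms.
Σ μ(k)/k = 15620172904808488514/961380175077106319535

Values of μ(k) for 1 ≤ k ≤ 60: μ(1) = 1, μ(2) = -1, μ(3) = -1, μ(5) = -1, μ(6) = 1, μ(7) = -1, μ(10) = 1, μ(11) = -1, μ(13) = -1, μ(14) = 1, μ(15) = 1, μ(17) = -1, μ(19) = -1, μ(21) = 1, μ(22) = 1, μ(23) = -1, μ(26) = 1, μ(29) = -1, μ(30) = -1, μ(31) = -1, μ(33) = 1, μ(34) = 1, μ(35) = 1, μ(37) = -1, μ(38) = 1, μ(39) = 1, μ(41) = -1, μ(42) = -1, μ(43) = -1, μ(46) = 1, μ(47) = -1, μ(51) = 1, μ(53) = -1, μ(55) = 1, μ(57) = 1, μ(58) = 1, μ(59) = -1, with μ = 0 on non-squarefree integers. Summing μ(k)/k for k where μ(k) ≠ 0 gives 15620172904808488514/961380175077106319535 ≈ 0.0162. (PNT ⟺ this sum → 0 as n → ∞.)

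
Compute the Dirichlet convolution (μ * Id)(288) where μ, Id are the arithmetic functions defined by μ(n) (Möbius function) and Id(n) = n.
(μ * Id)(288) = 96

Divisors of 288: [1, 2, 3, 4, 6, 8, 9, 12, 16, 18, 24, 32, 36, 48, 72, 96, 144, 288]. For each d | 288:
  d = 1: μ(1) · Id(288/1) = 1 · 288 = 288
  d = 2: μ(2) · Id(288/2) = -1 · 144 = -144
  d = 3: μ(3) · Id(288/3) = -1 · 96 = -96
  d = 4: μ(4) · Id(288/4) = 0 · 72 = 0
  d = 6: μ(6) · Id(288/6) = 1 · 48 = 48
  d = 8: μ(8) · Id(288/8) = 0 · 36 = 0
  d = 9: μ(9) · Id(288/9) = 0 · 32 = 0
  d = 12: μ(12) · Id(288/12) = 0 · 24 = 0
  d = 16: μ(16) · Id(288/16) = 0 · 18 = 0
  d = 18: μ(18) · Id(288/18) = 0 · 16 = 0
  d = 24: μ(24) · Id(288/24) = 0 · 12 = 0
  d = 32: μ(32) · Id(288/32) = 0 · 9 = 0
  d = 36: μ(36) · Id(288/36) = 0 · 8 = 0
  d = 48: μ(48) · Id(288/48) = 0 · 6 = 0
  d = 72: μ(72) · Id(288/72) = 0 · 4 = 0
  d = 96: μ(96) · Id(288/96) = 0 · 3 = 0
  d = 144: μ(144) · Id(288/144) = 0 · 2 = 0
  d = 288: μ(288) · Id(288/288) = 0 · 1 = 0
Summing: (μ * Id)(288) = 288 + -144 + -96 + 0 + 48 + 0 + 0 + 0 + 0 + 0 + 0 + 0 + 0 + 0 + 0 + 0 + 0 + 0 = 96.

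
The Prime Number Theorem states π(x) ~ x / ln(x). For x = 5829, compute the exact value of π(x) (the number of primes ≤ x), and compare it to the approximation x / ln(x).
π(5829) = 765;  x/ln(x) ≈ 672.27;  relative error ≈ 12.12%.

Directly count primes up to 5829: π(5829) = 765. The PNT approximation gives 5829/ln(5829) ≈ 5829/8.67060 ≈ 672.27. Relative error (π(x) − x/ln(x)) / π(x) ≈ 12.12%; the approximation is known to undercount slightly (Li(x) is a better estimate).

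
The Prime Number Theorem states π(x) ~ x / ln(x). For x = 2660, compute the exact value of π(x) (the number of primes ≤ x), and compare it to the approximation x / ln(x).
π(2660) = 385;  x/ln(x) ≈ 337.30;  relative error ≈ 12.39%.

Directly count primes up to 2660: π(2660) = 385. The PNT approximation gives 2660/ln(2660) ≈ 2660/7.88608 ≈ 337.30. Relative error (π(x) − x/ln(x)) / π(x) ≈ 12.39%; the approximation is known to undercount slightly (Li(x) is a better estimate).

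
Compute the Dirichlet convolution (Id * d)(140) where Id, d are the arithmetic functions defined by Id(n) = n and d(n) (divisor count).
(Id * d)(140) = 693

Divisors of 140: [1, 2, 4, 5, 7, 10, 14, 20, 28, 35, 70, 140]. For each d | 140:
  d = 1: Id(1) · d(140/1) = 1 · 12 = 12
  d = 2: Id(2) · d(140/2) = 2 · 8 = 16
  d = 4: Id(4) · d(140/4) = 4 · 4 = 16
  d = 5: Id(5) · d(140/5) = 5 · 6 = 30
  d = 7: Id(7) · d(140/7) = 7 · 6 = 42
  d = 10: Id(10) · d(140/10) = 10 · 4 = 40
  d = 14: Id(14) · d(140/14) = 14 · 4 = 56
  d = 20: Id(20) · d(140/20) = 20 · 2 = 40
  d = 28: Id(28) · d(140/28) = 28 · 2 = 56
  d = 35: Id(35) · d(140/35) = 35 · 3 = 105
  d = 70: Id(70) · d(140/70) = 70 · 2 = 140
  d = 140: Id(140) · d(140/140) = 140 · 1 = 140
Summing: (Id * d)(140) = 12 + 16 + 16 + 30 + 42 + 40 + 56 + 40 + 56 + 105 + 140 + 140 = 693.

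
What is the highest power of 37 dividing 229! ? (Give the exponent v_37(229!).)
v_37(229!) = 6

Legendre's formula: v_p(n!) = Σ_{k ≥ 1} ⌊n / p^k⌋. For p = 37, n = 229, the terms are:
  ⌊229/37^1⌋ = ⌊229/37⌋ = 6
(the next term ⌊229/37^2⌋ = 0, terminating the sum). Summing: v_37(229!) = 6 = 6.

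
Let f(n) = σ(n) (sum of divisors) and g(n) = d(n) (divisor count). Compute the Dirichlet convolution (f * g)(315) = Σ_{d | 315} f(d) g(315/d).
(σ * d)(315) = 1920

Divisors of 315: [1, 3, 5, 7, 9, 15, 21, 35, 45, 63, 105, 315]. For each d | 315:
  d = 1: σ(1) · d(315/1) = 1 · 12 = 12
  d = 3: σ(3) · d(315/3) = 4 · 8 = 32
  d = 5: σ(5) · d(315/5) = 6 · 6 = 36
  d = 7: σ(7) · d(315/7) = 8 · 6 = 48
  d = 9: σ(9) · d(315/9) = 13 · 4 = 52
  d = 15: σ(15) · d(315/15) = 24 · 4 = 96
  d = 21: σ(21) · d(315/21) = 32 · 4 = 128
  d = 35: σ(35) · d(315/35) = 48 · 3 = 144
  d = 45: σ(45) · d(315/45) = 78 · 2 = 156
  d = 63: σ(63) · d(315/63) = 104 · 2 = 208
  d = 105: σ(105) · d(315/105) = 192 · 2 = 384
  d = 315: σ(315) · d(315/315) = 624 · 1 = 624
Summing: (σ * d)(315) = 12 + 32 + 36 + 48 + 52 + 96 + 128 + 144 + 156 + 208 + 384 + 624 = 1920.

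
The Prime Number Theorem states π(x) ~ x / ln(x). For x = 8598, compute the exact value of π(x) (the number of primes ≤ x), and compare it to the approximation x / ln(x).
π(8598) = 1070;  x/ln(x) ≈ 949.08;  relative error ≈ 11.30%.

Directly count primes up to 8598: π(8598) = 1070. The PNT approximation gives 8598/ln(8598) ≈ 8598/9.05928 ≈ 949.08. Relative error (π(x) − x/ln(x)) / π(x) ≈ 11.30%; the approximation is known to undercount slightly (Li(x) is a better estimate).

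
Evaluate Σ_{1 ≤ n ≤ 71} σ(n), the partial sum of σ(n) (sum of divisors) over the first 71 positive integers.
Σ_{n ≤ 71} σ(n) = 4137

Compute σ(n) for each 1 ≤ n ≤ 71: σ(1) = 1, σ(2) = 3, σ(3) = 4, σ(4) = 7, σ(5) = 6, σ(6) = 12, σ(7) = 8, σ(8) = 15, σ(9) = 13, σ(10) = 18, σ(11) = 12, σ(12) = 28, σ(13) = 14, σ(14) = 24, σ(15) = 24, σ(16) = 31, σ(17) = 18, σ(18) = 39, σ(19) = 20, σ(20) = 42, σ(21) = 32, σ(22) = 36, σ(23) = 24, σ(24) = 60, σ(25) = 31, σ(26) = 42, σ(27) = 40, σ(28) = 56, σ(29) = 30, σ(30) = 72, σ(31) = 32, σ(32) = 63, σ(33) = 48, σ(34) = 54, σ(35) = 48, σ(36) = 91, σ(37) = 38, σ(38) = 60, σ(39) = 56, σ(40) = 90, σ(41) = 42, σ(42) = 96, σ(43) = 44, σ(44) = 84, σ(45) = 78, σ(46) = 72, σ(47) = 48, σ(48) = 124, σ(49) = 57, σ(50) = 93, σ(51) = 72, σ(52) = 98, σ(53) = 54, σ(54) = 120, σ(55) = 72, σ(56) = 120, σ(57) = 80, σ(58) = 90, σ(59) = 60, σ(60) = 168, σ(61) = 62, σ(62) = 96, σ(63) = 104, σ(64) = 127, σ(65) = 84, σ(66) = 144, σ(67) = 68, σ(68) = 126, σ(69) = 96, σ(70) = 144, σ(71) = 72. Summing all 71 values: 4137. (Average order: Σ_{n ≤ x} σ(n) ~ (π²/12) x². For x = 71, (π²/12)·71² ≈ 4146.06.)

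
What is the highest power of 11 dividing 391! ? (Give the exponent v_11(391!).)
v_11(391!) = 38

Legendre's formula: v_p(n!) = Σ_{k ≥ 1} ⌊n / p^k⌋. For p = 11, n = 391, the terms are:
  ⌊391/11^1⌋ = ⌊391/11⌋ = 35
  ⌊391/11^2⌋ = ⌊391/121⌋ = 3
(the next term ⌊391/11^3⌋ = 0, terminating the sum). Summing: v_11(391!) = 35 + 3 = 38.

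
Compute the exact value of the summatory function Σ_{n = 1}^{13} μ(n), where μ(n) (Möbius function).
Σ_{n ≤ 13} μ(n) = -3

Compute μ(n) for each 1 ≤ n ≤ 13: μ(1) = 1, μ(2) = -1, μ(3) = -1, μ(4) = 0, μ(5) = -1, μ(6) = 1, μ(7) = -1, μ(8) = 0, μ(9) = 0, μ(10) = 1, μ(11) = -1, μ(12) = 0, μ(13) = -1. Summing all 13 values: -3. (Mertens function M(x) = Σ_{n ≤ x} μ(n); on average M(x) should be small (PNT ⟺ M(x) = o(x)).)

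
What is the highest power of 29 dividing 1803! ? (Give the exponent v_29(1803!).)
v_29(1803!) = 64

Legendre's formula: v_p(n!) = Σ_{k ≥ 1} ⌊n / p^k⌋. For p = 29, n = 1803, the terms are:
  ⌊1803/29^1⌋ = ⌊1803/29⌋ = 62
  ⌊1803/29^2⌋ = ⌊1803/841⌋ = 2
(the next term ⌊1803/29^3⌋ = 0, terminating the sum). Summing: v_29(1803!) = 62 + 2 = 64.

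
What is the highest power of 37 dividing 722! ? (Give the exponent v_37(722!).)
v_37(722!) = 19

Legendre's formula: v_p(n!) = Σ_{k ≥ 1} ⌊n / p^k⌋. For p = 37, n = 722, the terms are:
  ⌊722/37^1⌋ = ⌊722/37⌋ = 19
(the next term ⌊722/37^2⌋ = 0, terminating the sum). Summing: v_37(722!) = 19 = 19.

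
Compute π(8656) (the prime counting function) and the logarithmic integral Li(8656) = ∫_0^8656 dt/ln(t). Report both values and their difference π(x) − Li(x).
π(8656) = 1077;  Li(8656) ≈ 1099.09;  π(x) − Li(x) ≈ -22.09.

Direct count of primes ≤ 8656 gives π(8656) = 1077. Numerical evaluation of the logarithmic integral gives Li(8656) ≈ 1099.09. The difference π(x) − Li(x) ≈ -22.09 is typically negative for small/moderate x (Li(x) overestimates), though Littlewood's theorem shows this sign changes infinitely often.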